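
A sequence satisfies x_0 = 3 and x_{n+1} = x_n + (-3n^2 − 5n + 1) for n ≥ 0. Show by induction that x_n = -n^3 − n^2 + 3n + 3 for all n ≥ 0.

Base case: x_0 = 3, and -0^3 − 0^2 + 3·0 + 3 = 3.
Assume x_m = -m^3 − m^2 + 3m + 3.
Then x_{m+1} = x_m + (-3m^2 − 5m + 1) = (-m^3 − m^2 + 3m + 3) + (-3m^2 − 5m + 1) = -m^3 − 4m^2 − 2m + 4,
and -(m+1)^3 − (m+1)^2 + 3·(m+1) + 3 = -m^3 − 4m^2 − 2m + 4.
This completes the inductive step, so x_n = -n^3 − n^2 + 3n + 3 for all n ≥ 0.

x_n = -n^3 − n^2 + 3n + 3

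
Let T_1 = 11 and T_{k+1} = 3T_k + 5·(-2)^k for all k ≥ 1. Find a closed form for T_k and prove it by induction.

Claim: T_k = 3·3^k − (-2)^k.

Base case: T_1 = 11, and 3·3^1 − (-2)^1 = 9 + 2 = 11.
Assume T_m = 3·3^m − (-2)^m for some m ≥ 1.
Then T_{m+1} = 3T_m + 5·(-2)^m = 3·(3·3^m − (-2)^m) + 5·(-2)^m = 3·3^{m+1} − 3·(-2)^m + 5·(-2)^m = 3·3^{m+1} + 2·(-2)^m = 3·3^{m+1} − (-2)^{m+1}.
Hence T_k = 3·3^k − (-2)^k for every k ≥ 1, by induction.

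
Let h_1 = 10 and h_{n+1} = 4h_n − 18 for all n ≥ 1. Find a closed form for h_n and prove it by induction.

Claim: h_n = 4^n + 6.

Base case: h_1 = 10, and 4^1 + 6 = 4 + 6 = 10.
Assume h_j = 4^j + 6 for some j ≥ 1.
Then h_{j+1} = 4h_j − 18 = 4·(4^j + 6) − 18 = 4^{j+1} + 24 − 18 = 4^{j+1} + 6.
So the formula holds for j+1, and by induction h_n = 4^n + 6 for all n ≥ 1.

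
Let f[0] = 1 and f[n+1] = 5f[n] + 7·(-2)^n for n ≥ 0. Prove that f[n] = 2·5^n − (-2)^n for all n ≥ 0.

Base case: f[0] = 1, and 2·5^0 − (-2)^0 = 2 − 1 = 1.
Assume f[r] = 2·5^r − (-2)^r for some r ≥ 0.
Then f[r+1] = 5f[r] + 7·(-2)^r = 5·(2·5^r − (-2)^r) + 7·(-2)^r = 2·5^{r+1} − 5·(-2)^r + 7·(-2)^r = 2·5^{r+1} + 2·(-2)^r = 2·5^{r+1} − (-2)^{r+1}.
Hence f[n] = 2·5^n − (-2)^n for every n ≥ 0, by induction.

f[n] = 2·5^n − (-2)^n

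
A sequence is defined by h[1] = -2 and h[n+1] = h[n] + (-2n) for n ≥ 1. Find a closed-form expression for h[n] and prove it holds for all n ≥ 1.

Claim: h[n] = -n^2 + n − 2.

Base case: h[1] = -2, and -1^2 + 1 − 2 = -2.
Assume h[k] = -k^2 + k − 2.
Then h[k+1] = h[k] + (-2k) = (-k^2 + k − 2) + (-2k) = -k^2 − k − 2,
and -(k+1)^2 + (k+1) − 2 = -k^2 − k − 2.
By induction, h[n] = -n^2 + n − 2 for all n ≥ 1.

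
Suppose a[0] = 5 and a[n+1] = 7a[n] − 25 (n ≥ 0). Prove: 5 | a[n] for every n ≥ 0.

Base case: a[0] = 5 = 5·1, so 5 | a[0].
Assume 5 | a[k], so a[k] = 5t for some integer t.
Then a[k+1] = 7a[k] − 25 = 7·(5t) − 25 = 5(7t − 5), so 5 | a[k+1].
So the property holds for k+1, and by induction 5 | a[n] for all n ≥ 0.

5 | a[n]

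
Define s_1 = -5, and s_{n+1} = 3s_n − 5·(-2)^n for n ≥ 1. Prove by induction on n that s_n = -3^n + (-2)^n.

Base case: s_1 = -5, and -3^1 + (-2)^1 = -3 − 2 = -5.
Assume s_r = -3^r + (-2)^r for some r ≥ 1.
Then s_{r+1} = 3s_r − 5·(-2)^r = 3·(-3^r + (-2)^r) − 5·(-2)^r = -3^{r+1} + 3·(-2)^r − 5·(-2)^r = -3^{r+1} − 2·(-2)^r = -3^{r+1} + (-2)^{r+1}.
So the formula holds for r+1, and by induction s_n = -3^n + (-2)^n for all n ≥ 1.

s_n = -3^n + (-2)^n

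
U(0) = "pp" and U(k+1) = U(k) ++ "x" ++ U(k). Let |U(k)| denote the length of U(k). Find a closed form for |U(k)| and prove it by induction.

Claim: |U(k)| = 3·2^k − 1.

Base case: |U(0)| = 2, and 3·2^0 − 1 = 2.
Assume |U(m)| = 3·2^m − 1.
Then |U(m+1)| = |U(m)| + 1 + |U(m)| = 2|U(m)| + 1 = 2(3·2^m − 1) + 1 = 3·2^{m+1} − 2 + 1 = 3·2^{m+1} − 1.
This completes the inductive step, so |U(k)| = 3·2^k − 1 for all k ≥ 0.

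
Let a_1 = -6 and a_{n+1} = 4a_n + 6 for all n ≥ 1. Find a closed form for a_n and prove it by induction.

Claim: a_n = -4^n − 2.

Base case: a_1 = -6, and -4^1 − 2 = -4 − 2 = -6.
Assume a_j = -4^j − 2 for some j ≥ 1.
Then a_{j+1} = 4a_j + 6 = 4·(-4^j − 2) + 6 = -4^{j+1} − 8 + 6 = -4^{j+1} − 2.
Hence a_n = -4^n − 2 for every n ≥ 1, by induction.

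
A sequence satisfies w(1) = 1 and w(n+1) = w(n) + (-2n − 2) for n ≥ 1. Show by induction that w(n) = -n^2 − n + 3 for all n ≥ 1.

Base case: w(1) = 1, and -1^2 − 1 + 3 = 1.
Assume w(k) = -k^2 − k + 3.
Then w(k+1) = w(k) + (-2k − 2) = (-k^2 − k + 3) + (-2k − 2) = -k^2 − 3k + 1,
and -(k+1)^2 − (k+1) + 3 = -k^2 − 3k + 1.
Hence w(n) = -n^2 − n + 3 for every n ≥ 1, by induction.

w(n) = -n^2 − n + 3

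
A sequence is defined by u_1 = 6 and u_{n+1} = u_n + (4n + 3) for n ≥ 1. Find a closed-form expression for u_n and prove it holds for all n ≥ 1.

Claim: u_n = 2n^2 + n + 3.

Base case: u_1 = 6, and 2·1^2 + 1 + 3 = 6.
Assume u_r = 2r^2 + r + 3.
Then u_{r+1} = u_r + (4r + 3) = (2r^2 + r + 3) + (4r + 3) = 2r^2 + 5r + 6,
and 2·(r+1)^2 + (r+1) + 3 = 2r^2 + 5r + 6.
This completes the inductive step, so u_n = 2n^2 + n + 3 for all n ≥ 1.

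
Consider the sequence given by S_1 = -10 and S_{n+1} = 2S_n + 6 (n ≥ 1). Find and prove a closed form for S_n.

Claim: S_n = -2^{n+1} − 6.

Base case: S_1 = -10, and -2^{1+1} − 6 = -4 − 6 = -10.
Assume S_j = -2^{j+1} − 6 for some j ≥ 1.
Then S_{j+1} = 2S_j + 6 = 2·(-2^{j+1} − 6) + 6 = -2^{j+2} − 12 + 6 = -2^{j+2} − 6.
Hence S_n = -2^{n+1} − 6 for every n ≥ 1, by induction.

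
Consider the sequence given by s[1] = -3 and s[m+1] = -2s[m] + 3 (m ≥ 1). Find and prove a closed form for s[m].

Claim: s[m] = 2·(-2)^m + 1.

Base case: s[1] = -3, and 2·(-2)^1 + 1 = -4 + 1 = -3.
Assume s[k] = 2·(-2)^k + 1 for some k ≥ 1.
Then s[k+1] = -2s[k] + 3 = -2·(2·(-2)^k + 1) + 3 = -4·(-2)^k − 2 + 3 = 2·(-2)^{k+1} + 1.
So the formula holds for k+1, and by induction s[m] = 2·(-2)^m + 1 for all m ≥ 1.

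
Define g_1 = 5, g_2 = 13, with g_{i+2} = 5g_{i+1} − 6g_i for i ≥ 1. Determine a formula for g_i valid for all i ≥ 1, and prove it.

Claim: g_i = 2^i + 3^i.

Base cases: g_1 = 5 and 2^1 + 3^1 = 5; g_2 = 13 and 2^2 + 3^2 = 13.
Assume g_t = 2^t + 3^t for all 1 ≤ t ≤ j, where j ≥ 2.
Then g_{j+1} = 5g_j − 6g_{j−1} = 5·(2^j + 3^j) − 6·(2^{j−1} + 3^{j−1}) = (5·2 − 6)2^{j−1} + (5·3 − 6)3^{j−1} = 4·2^{j−1} + 9·3^{j−1} = 2^{j+1} + 3^{j+1}.
By strong induction, g_i = 2^i + 3^i for all i ≥ 1.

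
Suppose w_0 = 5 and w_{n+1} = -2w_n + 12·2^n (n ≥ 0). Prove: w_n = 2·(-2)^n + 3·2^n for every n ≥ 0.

Base case: w_0 = 5, and 2·(-2)^0 + 3·2^0 = 2 + 3 = 5.
Assume w_m = 2·(-2)^m + 3·2^m for some m ≥ 0.
Then w_{m+1} = -2w_m + 12·2^m = -2·(2·(-2)^m + 3·2^m) + 12·2^m = 2·(-2)^{m+1} − 6·2^m + 12·2^m = 2·(-2)^{m+1} + 6·2^m = 2·(-2)^{m+1} + 3·2^{m+1}.
Hence w_n = 2·(-2)^n + 3·2^n for every n ≥ 0, by induction.

w_n = 2·(-2)^n + 3·2^n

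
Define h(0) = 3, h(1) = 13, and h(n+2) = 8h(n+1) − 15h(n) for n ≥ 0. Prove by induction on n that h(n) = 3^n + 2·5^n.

Base cases: h(0) = 3 and 3^0 + 2·5^0 = 3; h(1) = 13 and 3^1 + 2·5^1 = 13.
Assume h(j) = 3^j + 2·5^j for all 0 ≤ j ≤ k, where k ≥ 1.
Then h(k+1) = 8h(k) − 15h(k−1) = 8·(3^k + 2·5^k) − 15·(3^{k−1} + 2·5^{k−1}) = (8·3 − 15)3^{k−1} + 2·(8·5 − 15)5^{k−1} = 9·3^{k−1} + 50·5^{k−1} = 3^{k+1} + 2·5^{k+1}.
Hence h(n) = 3^n + 2·5^n for every n ≥ 0, by strong induction.

h(n) = 3^n + 2·5^n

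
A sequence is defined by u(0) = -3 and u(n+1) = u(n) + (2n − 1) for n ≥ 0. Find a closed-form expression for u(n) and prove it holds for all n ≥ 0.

Claim: u(n) = n^2 − 2n − 3.

Base case: u(0) = -3, and 0^2 − 2·0 − 3 = -3.
Assume u(r) = r^2 − 2r − 3.
Then u(r+1) = u(r) + (2r − 1) = (r^2 − 2r − 3) + (2r − 1) = r^2 − 4,
and (r+1)^2 − 2·(r+1) − 3 = r^2 − 4.
This completes the inductive step, so u(n) = n^2 − 2n − 3 for all n ≥ 0.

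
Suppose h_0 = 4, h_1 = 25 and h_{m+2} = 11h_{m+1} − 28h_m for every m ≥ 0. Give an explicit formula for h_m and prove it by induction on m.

Claim: h_m = 3·7^m + 4^m.

Base cases: h_0 = 4 and 3·7^0 + 4^0 = 4; h_1 = 25 and 3·7^1 + 4^1 = 25.
Assume h_j = 3·7^j + 4^j for all 0 ≤ j ≤ r, where r ≥ 1.
Then h_{r+1} = 11h_r − 28h_{r−1} = 11·(3·7^r + 4^r) − 28·(3·7^{r−1} + 4^{r−1}) = 3·(11·7 − 28)7^{r−1} + (11·4 − 28)4^{r−1} = 147·7^{r−1} + 16·4^{r−1} = 3·7^{r+1} + 4^{r+1}.
Hence h_m = 3·7^m + 4^m for every m ≥ 0, by strong induction.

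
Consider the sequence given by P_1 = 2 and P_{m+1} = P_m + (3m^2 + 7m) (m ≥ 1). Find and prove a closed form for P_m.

Claim: P_m = m^3 + 2m^2 − 3m + 2.

Base case: P_1 = 2, and 1^3 + 2·1^2 − 3·1 + 2 = 2.
Assume P_j = j^3 + 2j^2 − 3j + 2.
Then P_{j+1} = P_j + (3j^2 + 7j) = (j^3 + 2j^2 − 3j + 2) + (3j^2 + 7j) = j^3 + 5j^2 + 4j + 2,
and (j+1)^3 + 2·(j+1)^2 − 3·(j+1) + 2 = j^3 + 5j^2 + 4j + 2.
By induction, P_m = m^3 + 2m^2 − 3m + 2 for all m ≥ 1.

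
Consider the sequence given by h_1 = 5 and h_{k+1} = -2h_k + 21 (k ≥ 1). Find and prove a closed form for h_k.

Claim: h_k = (-2)^k + 7.

Base case: h_1 = 5, and (-2)^1 + 7 = -2 + 7 = 5.
Assume h_m = (-2)^m + 7 for some m ≥ 1.
Then h_{m+1} = -2h_m + 21 = -2·((-2)^m + 7) + 21 = -2·(-2)^m − 14 + 21 = (-2)^{m+1} + 7.
By induction, h_k = (-2)^k + 7 for all k ≥ 1.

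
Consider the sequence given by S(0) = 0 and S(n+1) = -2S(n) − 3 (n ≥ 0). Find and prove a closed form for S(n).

Claim: S(n) = (-2)^n − 1.

Base case: S(0) = 0, and (-2)^0 − 1 = 1 − 1 = 0.
Assume S(k) = (-2)^k − 1 for some k ≥ 0.
Then S(k+1) = -2S(k) − 3 = -2·((-2)^k − 1) − 3 = -2·(-2)^k + 2 − 3 = (-2)^{k+1} − 1.
By induction, S(n) = (-2)^n − 1 for all n ≥ 0.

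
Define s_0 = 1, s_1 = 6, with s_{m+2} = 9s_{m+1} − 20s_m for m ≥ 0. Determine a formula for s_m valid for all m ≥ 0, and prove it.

Claim: s_m = 2·5^m − 4^m.

Base cases: s_0 = 1 and 2·5^0 − 4^0 = 1; s_1 = 6 and 2·5^1 − 4^1 = 6.
Assume s_j = 2·5^j − 4^j for all 0 ≤ j ≤ r, where r ≥ 1.
Then s_{r+1} = 9s_r − 20s_{r−1} = 9·(2·5^r − 4^r) − 20·(2·5^{r−1} − 4^{r−1}) = 2·(9·5 − 20)5^{r−1} − (9·4 − 20)4^{r−1} = 50·5^{r−1} − 16·4^{r−1} = 2·5^{r+1} − 4^{r+1}.
Hence s_m = 2·5^m − 4^m for every m ≥ 0, by strong induction.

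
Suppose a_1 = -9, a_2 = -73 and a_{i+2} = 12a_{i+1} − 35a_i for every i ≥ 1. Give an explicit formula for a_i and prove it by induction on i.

Claim: a_i = 5^i − 2·7^i.

Base cases: a_1 = -9 and 5^1 − 2·7^1 = -9; a_2 = -73 and 5^2 − 2·7^2 = -73.
Assume a_t = 5^t − 2·7^t for all 1 ≤ t ≤ j, where j ≥ 2.
Then a_{j+1} = 12a_j − 35a_{j−1} = 12·(5^j − 2·7^j) − 35·(5^{j−1} − 2·7^{j−1}) = (12·5 − 35)5^{j−1} − 2·(12·7 − 35)7^{j−1} = 25·5^{j−1} − 98·7^{j−1} = 5^{j+1} − 2·7^{j+1}.
Hence a_i = 5^i − 2·7^i for every i ≥ 1, by strong induction.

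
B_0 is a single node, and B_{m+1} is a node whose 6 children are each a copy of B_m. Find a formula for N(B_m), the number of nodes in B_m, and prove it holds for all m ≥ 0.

Claim: N(B_m) = (6^{m+1} − 1)/5.

Base case: N(B_0) = 1, and (6^{0+1} − 1)/5 = 1.
Assume N(B_j) = (6^{j+1} − 1)/5.
Then N(B_{j+1}) = 1 + 6N(B_j) = 1 + 6·(6^{j+1} − 1)/5 = 1 + (6^{j+2} − 6)/5 = (5 + 6^{j+2} − 6)/5 = (6^{j+2} − 1)/5.
Hence N(B_m) = (6^{m+1} − 1)/5 for every m ≥ 0, by induction.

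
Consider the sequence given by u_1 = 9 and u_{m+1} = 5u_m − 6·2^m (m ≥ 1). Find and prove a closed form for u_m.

Claim: u_m = 5^m + 2·2^m.

Base case: u_1 = 9, and 5^1 + 2·2^1 = 5 + 4 = 9.
Assume u_j = 5^j + 2·2^j for some j ≥ 1.
Then u_{j+1} = 5u_j − 6·2^j = 5·(5^j + 2·2^j) − 6·2^j = 5^{j+1} + 10·2^j − 6·2^j = 5^{j+1} + 4·2^j = 5^{j+1} + 2·2^{j+1}.
By induction, u_m = 5^m + 2·2^m for all m ≥ 1.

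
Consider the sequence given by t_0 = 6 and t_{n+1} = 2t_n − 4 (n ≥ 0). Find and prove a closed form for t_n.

Claim: t_n = 2^{n+1} + 4.

Base case: t_0 = 6, and 2^{0+1} + 4 = 2 + 4 = 6.
Assume t_j = 2^{j+1} + 4 for some j ≥ 0.
Then t_{j+1} = 2t_j − 4 = 2·(2^{j+1} + 4) − 4 = 2^{j+2} + 8 − 4 = 2^{j+2} + 4.
By induction, t_n = 2^{n+1} + 4 for all n ≥ 0.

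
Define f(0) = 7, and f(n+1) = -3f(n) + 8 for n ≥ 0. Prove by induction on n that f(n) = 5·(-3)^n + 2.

Base case: f(0) = 7, and 5·(-3)^0 + 2 = 5 + 2 = 7.
Assume f(r) = 5·(-3)^r + 2 for some r ≥ 0.
Then f(r+1) = -3f(r) + 8 = -3·(5·(-3)^r + 2) + 8 = -15·(-3)^r − 6 + 8 = 5·(-3)^{r+1} + 2.
By induction, f(n) = 5·(-3)^n + 2 for all n ≥ 0.

f(n) = 5·(-3)^n + 2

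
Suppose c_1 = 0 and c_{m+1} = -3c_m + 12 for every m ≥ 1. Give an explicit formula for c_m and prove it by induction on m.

Claim: c_m = (-3)^m + 3.

Base case: c_1 = 0, and (-3)^1 + 3 = -3 + 3 = 0.
Assume c_r = (-3)^r + 3 for some r ≥ 1.
Then c_{r+1} = -3c_r + 12 = -3·((-3)^r + 3) + 12 = -3·(-3)^r − 9 + 12 = (-3)^{r+1} + 3.
So the formula holds for r+1, and by induction c_m = (-3)^m + 3 for all m ≥ 1.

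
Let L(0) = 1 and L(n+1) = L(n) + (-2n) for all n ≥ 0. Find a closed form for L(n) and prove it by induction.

Claim: L(n) = -n^2 + n + 1.

Base case: L(0) = 1, and -0^2 + 0 + 1 = 1.
Assume L(r) = -r^2 + r + 1.
Then L(r+1) = L(r) + (-2r) = (-r^2 + r + 1) + (-2r) = -r^2 − r + 1,
and -(r+1)^2 + (r+1) + 1 = -r^2 − r + 1.
By induction, L(n) = -n^2 + n + 1 for all n ≥ 0.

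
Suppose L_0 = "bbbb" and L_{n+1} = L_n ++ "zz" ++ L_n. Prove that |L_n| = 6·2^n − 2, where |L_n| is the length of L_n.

Base case: |L_0| = 4, and 6·2^0 − 2 = 4.
Assume |L_k| = 6·2^k − 2.
Then |L_{k+1}| = |L_k| + 2 + |L_k| = 2|L_k| + 2 = 2(6·2^k − 2) + 2 = 6·2^{k+1} − 4 + 2 = 6·2^{k+1} − 2.
Hence |L_n| = 6·2^n − 2 for every n ≥ 0, by induction.

|L_n| = 6·2^n − 2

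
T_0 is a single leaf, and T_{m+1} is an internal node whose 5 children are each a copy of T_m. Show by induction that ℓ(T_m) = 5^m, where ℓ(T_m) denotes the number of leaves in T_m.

Base case: ℓ(T_0) = 1, and 5^0 = 1.
Assume ℓ(T_k) = 5^k.
Then ℓ(T_{k+1}) = 5·ℓ(T_k) = 5·5^k = 5^{k+1}.
This completes the inductive step, so ℓ(T_m) = 5^m for all m ≥ 0.

ℓ(T_m) = 5^m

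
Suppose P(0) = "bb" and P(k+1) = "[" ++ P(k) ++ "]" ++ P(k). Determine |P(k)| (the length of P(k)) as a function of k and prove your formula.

Claim: |P(k)| = 2^{k+2} − 2.

Base case: |P(0)| = 2, and 2^{0+2} − 2 = 2.
Assume |P(m)| = 2^{m+2} − 2.
Then |P(m+1)| = 1 + |P(m)| + 1 + |P(m)| = 2|P(m)| + 2 = 2(2^{m+2} − 2) + 2 = 2^{m+3} − 4 + 2 = 2^{m+3} − 2.
By induction, |P(k)| = 2^{k+2} − 2 for all k ≥ 0.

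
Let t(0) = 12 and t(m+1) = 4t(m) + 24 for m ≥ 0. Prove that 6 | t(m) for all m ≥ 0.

Base case: t(0) = 12 = 6·2, so 6 | t(0).
Assume 6 | t(r), so t(r) = 6s for some integer s.
Then t(r+1) = 4t(r) + 24 = 4·(6s) + 24 = 6(4s + 4), so 6 | t(r+1).
By induction, 6 | t(m) for all m ≥ 0.

6 | t(m)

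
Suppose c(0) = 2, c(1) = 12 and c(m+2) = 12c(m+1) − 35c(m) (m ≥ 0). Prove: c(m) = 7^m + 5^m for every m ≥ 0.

Base cases: c(0) = 2 and 7^0 + 5^0 = 2; c(1) = 12 and 7^1 + 5^1 = 12.
Assume c(j) = 7^j + 5^j for all 0 ≤ j ≤ r, where r ≥ 1.
Then c(r+1) = 12c(r) − 35c(r−1) = 12·(7^r + 5^r) − 35·(7^{r−1} + 5^{r−1}) = (12·7 − 35)7^{r−1} + (12·5 − 35)5^{r−1} = 49·7^{r−1} + 25·5^{r−1} = 7^{r+1} + 5^{r+1}.
By strong induction, c(m) = 7^m + 5^m for all m ≥ 0.

c(m) = 7^m + 5^m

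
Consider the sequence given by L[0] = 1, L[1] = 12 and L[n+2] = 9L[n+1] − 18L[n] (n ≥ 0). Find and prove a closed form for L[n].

Claim: L[n] = 3·6^n − 2·3^n.

Base cases: L[0] = 1 and 3·6^0 − 2·3^0 = 1; L[1] = 12 and 3·6^1 − 2·3^1 = 12.
Assume L[i] = 3·6^i − 2·3^i for all 0 ≤ i ≤ j, where j ≥ 1.
Then L[j+1] = 9L[j] − 18L[j−1] = 9·(3·6^j − 2·3^j) − 18·(3·6^{j−1} − 2·3^{j−1}) = 3·(9·6 − 18)6^{j−1} − 2·(9·3 − 18)3^{j−1} = 108·6^{j−1} − 18·3^{j−1} = 3·6^{j+1} − 2·3^{j+1}.
This completes the inductive step, so L[n] = 3·6^n − 2·3^n for all n ≥ 0.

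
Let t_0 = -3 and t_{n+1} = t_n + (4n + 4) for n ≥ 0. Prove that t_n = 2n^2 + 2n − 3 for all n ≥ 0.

Base case: t_0 = -3, and 2·0^2 + 2·0 − 3 = -3.
Assume t_j = 2j^2 + 2j − 3.
Then t_{j+1} = t_j + (4j + 4) = (2j^2 + 2j − 3) + (4j + 4) = 2j^2 + 6j + 1,
and 2·(j+1)^2 + 2·(j+1) − 3 = 2j^2 + 6j + 1.
This completes the inductive step, so t_n = 2n^2 + 2n − 3 for all n ≥ 0.

t_n = 2n^2 + 2n − 3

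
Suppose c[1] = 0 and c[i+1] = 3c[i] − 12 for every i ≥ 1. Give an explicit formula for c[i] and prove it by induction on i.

Claim: c[i] = -2·3^i + 6.

Base case: c[1] = 0, and -2·3^1 + 6 = -6 + 6 = 0.
Assume c[k] = -2·3^k + 6 for some k ≥ 1.
Then c[k+1] = 3c[k] − 12 = 3·(-2·3^k + 6) − 12 = -6·3^k + 18 − 12 = -2·3^{k+1} + 6.
Hence c[i] = -2·3^i + 6 for every i ≥ 1, by induction.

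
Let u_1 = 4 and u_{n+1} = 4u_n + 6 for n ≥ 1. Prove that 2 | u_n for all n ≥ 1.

Base case: u_1 = 4 = 2·2, so 2 | u_1.
Assume 2 | u_r, so u_r = 2t for some integer t.
Then u_{r+1} = 4u_r + 6 = 4·(2t) + 6 = 2(4t + 3), so 2 | u_{r+1}.
By induction, 2 | u_n for all n ≥ 1.

2 | u_n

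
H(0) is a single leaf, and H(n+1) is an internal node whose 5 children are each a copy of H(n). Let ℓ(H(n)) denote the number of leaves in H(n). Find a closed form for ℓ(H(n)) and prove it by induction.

Claim: ℓ(H(n)) = 5^n.

Base case: ℓ(H(0)) = 1, and 5^0 = 1.
Assume ℓ(H(j)) = 5^j.
Then ℓ(H(j+1)) = 5·ℓ(H(j)) = 5·5^j = 5^{j+1}.
By induction, ℓ(H(n)) = 5^n for all n ≥ 0.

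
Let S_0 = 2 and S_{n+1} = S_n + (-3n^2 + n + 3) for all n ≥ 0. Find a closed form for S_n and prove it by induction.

Claim: S_n = -n^3 + 2n^2 + 2n + 2.

Base case: S_0 = 2, and -0^3 + 2·0^2 + 2·0 + 2 = 2.
Assume S_r = -r^3 + 2r^2 + 2r + 2.
Then S_{r+1} = S_r + (-3r^2 + r + 3) = (-r^3 + 2r^2 + 2r + 2) + (-3r^2 + r + 3) = -r^3 − r^2 + 3r + 5,
and -(r+1)^3 + 2·(r+1)^2 + 2·(r+1) + 2 = -r^3 − r^2 + 3r + 5.
Hence S_n = -n^3 + 2n^2 + 2n + 2 for every n ≥ 0, by induction.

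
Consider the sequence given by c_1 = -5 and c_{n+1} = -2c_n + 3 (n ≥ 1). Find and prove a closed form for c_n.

Claim: c_n = 3·(-2)^n + 1.

Base case: c_1 = -5, and 3·(-2)^1 + 1 = -6 + 1 = -5.
Assume c_r = 3·(-2)^r + 1 for some r ≥ 1.
Then c_{r+1} = -2c_r + 3 = -2·(3·(-2)^r + 1) + 3 = -6·(-2)^r − 2 + 3 = 3·(-2)^{r+1} + 1.
This completes the inductive step, so c_n = 3·(-2)^n + 1 for all n ≥ 1.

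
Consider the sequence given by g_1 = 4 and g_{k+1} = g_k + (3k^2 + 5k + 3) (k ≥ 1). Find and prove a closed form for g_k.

Claim: g_k = k^3 + k^2 + k + 1.

Base case: g_1 = 4, and 1^3 + 1^2 + 1 + 1 = 4.
Assume g_r = r^3 + r^2 + r + 1.
Then g_{r+1} = g_r + (3r^2 + 5r + 3) = (r^3 + r^2 + r + 1) + (3r^2 + 5r + 3) = r^3 + 4r^2 + 6r + 4,
and (r+1)^3 + (r+1)^2 + (r+1) + 1 = r^3 + 4r^2 + 6r + 4.
By induction, g_k = k^3 + k^2 + k + 1 for all k ≥ 1.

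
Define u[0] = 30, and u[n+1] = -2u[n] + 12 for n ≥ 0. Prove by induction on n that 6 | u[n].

Base case: u[0] = 30 = 6·5, so 6 | u[0].
Assume 6 | u[r], so u[r] = 6t for some integer t.
Then u[r+1] = -2u[r] + 12 = -2·(6t) + 12 = 6(-2t + 2), so 6 | u[r+1].
So the property holds for r+1, and by induction 6 | u[n] for all n ≥ 0.

6 | u[n]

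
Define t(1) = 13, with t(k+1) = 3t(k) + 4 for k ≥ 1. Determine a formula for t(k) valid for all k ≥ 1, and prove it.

Claim: t(k) = 5·3^k − 2.

Base case: t(1) = 13, and 5·3^1 − 2 = 15 − 2 = 13.
Assume t(r) = 5·3^r − 2 for some r ≥ 1.
Then t(r+1) = 3t(r) + 4 = 3·(5·3^r − 2) + 4 = 15·3^r − 6 + 4 = 5·3^{r+1} − 2.
This completes the inductive step, so t(k) = 5·3^k − 2 for all k ≥ 1.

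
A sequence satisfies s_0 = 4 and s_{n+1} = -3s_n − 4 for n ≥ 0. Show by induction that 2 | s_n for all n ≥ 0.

Base case: s_0 = 4 = 2·2, so 2 | s_0.
Assume 2 | s_r, so s_r = 2t for some integer t.
Then s_{r+1} = -3s_r − 4 = -3·(2t) − 4 = 2(-3t − 2), so 2 | s_{r+1}.
Hence 2 | s_n for every n ≥ 0, by induction.

2 | s_n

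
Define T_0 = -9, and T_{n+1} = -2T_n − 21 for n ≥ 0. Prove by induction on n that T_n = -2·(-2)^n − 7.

Base case: T_0 = -9, and -2·(-2)^0 − 7 = -2 − 7 = -9.
Assume T_m = -2·(-2)^m − 7 for some m ≥ 0.
Then T_{m+1} = -2T_m − 21 = -2·(-2·(-2)^m − 7) − 21 = 4·(-2)^m + 14 − 21 = -2·(-2)^{m+1} − 7.
Hence T_n = -2·(-2)^n − 7 for every n ≥ 0, by induction.

T_n = -2·(-2)^n − 7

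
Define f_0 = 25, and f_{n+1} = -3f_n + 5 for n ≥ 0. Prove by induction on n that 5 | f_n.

Base case: f_0 = 25 = 5·5, so 5 | f_0.
Assume 5 | f_m, so f_m = 5t for some integer t.
Then f_{m+1} = -3f_m + 5 = -3·(5t) + 5 = 5(-3t + 1), so 5 | f_{m+1}.
By induction, 5 | f_n for all n ≥ 0.

5 | f_n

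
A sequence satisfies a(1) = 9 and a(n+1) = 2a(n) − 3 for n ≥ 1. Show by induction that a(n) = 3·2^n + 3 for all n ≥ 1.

Base case: a(1) = 9, and 3·2^1 + 3 = 6 + 3 = 9.
Assume a(r) = 3·2^r + 3 for some r ≥ 1.
Then a(r+1) = 2a(r) − 3 = 2·(3·2^r + 3) − 3 = 6·2^r + 6 − 3 = 3·2^{r+1} + 3.
By induction, a(n) = 3·2^n + 3 for all n ≥ 1.

a(n) = 3·2^n + 3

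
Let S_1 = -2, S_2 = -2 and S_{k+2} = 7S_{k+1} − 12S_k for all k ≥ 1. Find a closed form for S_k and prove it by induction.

Claim: S_k = 4^k − 2·3^k.

Base cases: S_1 = -2 and 4^1 − 2·3^1 = -2; S_2 = -2 and 4^2 − 2·3^2 = -2.
Assume S_i = 4^i − 2·3^i for all 1 ≤ i ≤ j, where j ≥ 2.
Then S_{j+1} = 7S_j − 12S_{j−1} = 7·(4^j − 2·3^j) − 12·(4^{j−1} − 2·3^{j−1}) = (7·4 − 12)4^{j−1} − 2·(7·3 − 12)3^{j−1} = 16·4^{j−1} − 18·3^{j−1} = 4^{j+1} − 2·3^{j+1}.
Hence S_k = 4^k − 2·3^k for every k ≥ 1, by strong induction.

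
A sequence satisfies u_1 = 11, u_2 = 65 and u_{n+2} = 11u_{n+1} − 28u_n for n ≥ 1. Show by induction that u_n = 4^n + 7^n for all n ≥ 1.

Base cases: u_1 = 11 and 4^1 + 7^1 = 11; u_2 = 65 and 4^2 + 7^2 = 65.
Assume u_i = 4^i + 7^i for all 1 ≤ i ≤ j, where j ≥ 2.
Then u_{j+1} = 11u_j − 28u_{j−1} = 11·(4^j + 7^j) − 28·(4^{j−1} + 7^{j−1}) = (11·4 − 28)4^{j−1} + (11·7 − 28)7^{j−1} = 16·4^{j−1} + 49·7^{j−1} = 4^{j+1} + 7^{j+1}.
By strong induction, u_n = 4^n + 7^n for all n ≥ 1.

u_n = 4^n + 7^n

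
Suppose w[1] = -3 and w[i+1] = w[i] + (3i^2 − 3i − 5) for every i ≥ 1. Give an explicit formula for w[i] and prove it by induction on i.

Claim: w[i] = i^3 − 3i^2 − 3i + 2.

Base case: w[1] = -3, and 1^3 − 3·1^2 − 3·1 + 2 = -3.
Assume w[r] = r^3 − 3r^2 − 3r + 2.
Then w[r+1] = w[r] + (3r^2 − 3r − 5) = (r^3 − 3r^2 − 3r + 2) + (3r^2 − 3r − 5) = r^3 − 6r − 3,
and (r+1)^3 − 3·(r+1)^2 − 3·(r+1) + 2 = r^3 − 6r − 3.
Hence w[i] = i^3 − 3i^2 − 3i + 2 for every i ≥ 1, by induction.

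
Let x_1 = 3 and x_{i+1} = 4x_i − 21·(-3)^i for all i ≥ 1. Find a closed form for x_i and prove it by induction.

Claim: x_i = 3·4^i + 3·(-3)^i.

Base case: x_1 = 3, and 3·4^1 + 3·(-3)^1 = 12 − 9 = 3.
Assume x_m = 3·4^m + 3·(-3)^m for some m ≥ 1.
Then x_{m+1} = 4x_m − 21·(-3)^m = 4·(3·4^m + 3·(-3)^m) − 21·(-3)^m = 3·4^{m+1} + 12·(-3)^m − 21·(-3)^m = 3·4^{m+1} − 9·(-3)^m = 3·4^{m+1} + 3·(-3)^{m+1}.
Hence x_i = 3·4^i + 3·(-3)^i for every i ≥ 1, by induction.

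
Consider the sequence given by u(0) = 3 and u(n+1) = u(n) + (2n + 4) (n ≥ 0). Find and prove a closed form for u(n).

Claim: u(n) = n^2 + 3n + 3.

Base case: u(0) = 3, and 0^2 + 3·0 + 3 = 3.
Assume u(j) = j^2 + 3j + 3.
Then u(j+1) = u(j) + (2j + 4) = (j^2 + 3j + 3) + (2j + 4) = j^2 + 5j + 7,
and (j+1)^2 + 3·(j+1) + 3 = j^2 + 5j + 7.
This completes the inductive step, so u(n) = n^2 + 3n + 3 for all n ≥ 0.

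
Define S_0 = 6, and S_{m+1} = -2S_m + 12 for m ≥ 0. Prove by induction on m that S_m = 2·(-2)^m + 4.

Base case: S_0 = 6, and 2·(-2)^0 + 4 = 2 + 4 = 6.
Assume S_j = 2·(-2)^j + 4 for some j ≥ 0.
Then S_{j+1} = -2S_j + 12 = -2·(2·(-2)^j + 4) + 12 = -4·(-2)^j − 8 + 12 = 2·(-2)^{j+1} + 4.
Hence S_m = 2·(-2)^m + 4 for every m ≥ 0, by induction.

S_m = 2·(-2)^m + 4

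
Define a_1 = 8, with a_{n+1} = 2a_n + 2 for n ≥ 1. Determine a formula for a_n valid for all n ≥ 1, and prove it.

Claim: a_n = 5·2^n − 2.

Base case: a_1 = 8, and 5·2^1 − 2 = 10 − 2 = 8.
Assume a_k = 5·2^k − 2 for some k ≥ 1.
Then a_{k+1} = 2a_k + 2 = 2·(5·2^k − 2) + 2 = 10·2^k − 4 + 2 = 5·2^{k+1} − 2.
This completes the inductive step, so a_n = 5·2^n − 2 for all n ≥ 1.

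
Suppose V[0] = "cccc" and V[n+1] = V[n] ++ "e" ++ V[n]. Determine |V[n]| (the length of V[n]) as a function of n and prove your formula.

Claim: |V[n]| = 5·2^n − 1.

Base case: |V[0]| = 4, and 5·2^0 − 1 = 4.
Assume |V[m]| = 5·2^m − 1.
Then |V[m+1]| = |V[m]| + 1 + |V[m]| = 2|V[m]| + 1 = 2(5·2^m − 1) + 1 = 5·2^{m+1} − 2 + 1 = 5·2^{m+1} − 1.
Hence |V[n]| = 5·2^n − 1 for every n ≥ 0, by induction.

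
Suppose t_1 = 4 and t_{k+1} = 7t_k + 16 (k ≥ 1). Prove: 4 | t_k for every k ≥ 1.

Base case: t_1 = 4 = 4·1, so 4 | t_1.
Assume 4 | t_j, so t_j = 4s for some integer s.
Then t_{j+1} = 7t_j + 16 = 7·(4s) + 16 = 4(7s + 4), so 4 | t_{j+1}.
So the property holds for j+1, and by induction 4 | t_k for all k ≥ 1.

4 | t_k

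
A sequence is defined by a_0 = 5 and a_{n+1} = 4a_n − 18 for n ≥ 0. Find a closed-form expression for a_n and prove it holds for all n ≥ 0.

Claim: a_n = -4^n + 6.

Base case: a_0 = 5, and -4^0 + 6 = -1 + 6 = 5.
Assume a_k = -4^k + 6 for some k ≥ 0.
Then a_{k+1} = 4a_k − 18 = 4·(-4^k + 6) − 18 = -4^{k+1} + 24 − 18 = -4^{k+1} + 6.
By induction, a_n = -4^n + 6 for all n ≥ 0.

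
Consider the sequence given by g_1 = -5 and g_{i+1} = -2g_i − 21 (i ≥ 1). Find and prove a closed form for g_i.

Claim: g_i = -(-2)^i − 7.

Base case: g_1 = -5, and -(-2)^1 − 7 = 2 − 7 = -5.
Assume g_m = -(-2)^m − 7 for some m ≥ 1.
Then g_{m+1} = -2g_m − 21 = -2·(-(-2)^m − 7) − 21 = 2·(-2)^m + 14 − 21 = -(-2)^{m+1} − 7.
By induction, g_i = -(-2)^i − 7 for all i ≥ 1.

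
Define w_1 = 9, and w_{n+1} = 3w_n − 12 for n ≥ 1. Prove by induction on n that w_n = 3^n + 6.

Base case: w_1 = 9, and 3^1 + 6 = 3 + 6 = 9.
Assume w_k = 3^k + 6 for some k ≥ 1.
Then w_{k+1} = 3w_k − 12 = 3·(3^k + 6) − 12 = 3^{k+1} + 18 − 12 = 3^{k+1} + 6.
By induction, w_n = 3^n + 6 for all n ≥ 1.

w_n = 3^n + 6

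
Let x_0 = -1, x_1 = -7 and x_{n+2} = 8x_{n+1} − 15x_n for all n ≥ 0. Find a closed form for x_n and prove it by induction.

Claim: x_n = 3^n − 2·5^n.

Base cases: x_0 = -1 and 3^0 − 2·5^0 = -1; x_1 = -7 and 3^1 − 2·5^1 = -7.
Assume x_j = 3^j − 2·5^j for all 0 ≤ j ≤ r, where r ≥ 1.
Then x_{r+1} = 8x_r − 15x_{r−1} = 8·(3^r − 2·5^r) − 15·(3^{r−1} − 2·5^{r−1}) = (8·3 − 15)3^{r−1} − 2·(8·5 − 15)5^{r−1} = 9·3^{r−1} − 50·5^{r−1} = 3^{r+1} − 2·5^{r+1}.
Hence x_n = 3^n − 2·5^n for every n ≥ 0, by strong induction.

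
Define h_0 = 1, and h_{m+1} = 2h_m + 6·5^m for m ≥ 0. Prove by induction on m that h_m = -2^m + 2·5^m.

Base case: h_0 = 1, and -2^0 + 2·5^0 = -1 + 2 = 1.
Assume h_j = -2^j + 2·5^j for some j ≥ 0.
Then h_{j+1} = 2h_j + 6·5^j = 2·(-2^j + 2·5^j) + 6·5^j = -2^{j+1} + 4·5^j + 6·5^j = -2^{j+1} + 10·5^j = -2^{j+1} + 2·5^{j+1}.
Hence h_m = -2^m + 2·5^m for every m ≥ 0, by induction.

h_m = -2^m + 2·5^m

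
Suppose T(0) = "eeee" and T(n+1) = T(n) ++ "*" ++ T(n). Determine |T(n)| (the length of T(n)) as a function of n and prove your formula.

Claim: |T(n)| = 5·2^n − 1.

Base case: |T(0)| = 4, and 5·2^0 − 1 = 4.
Assume |T(m)| = 5·2^m − 1.
Then |T(m+1)| = |T(m)| + 1 + |T(m)| = 2|T(m)| + 1 = 2(5·2^m − 1) + 1 = 5·2^{m+1} − 2 + 1 = 5·2^{m+1} − 1.
By induction, |T(n)| = 5·2^n − 1 for all n ≥ 0.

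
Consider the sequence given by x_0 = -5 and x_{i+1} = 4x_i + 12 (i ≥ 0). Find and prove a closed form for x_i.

Claim: x_i = -4^i − 4.

Base case: x_0 = -5, and -4^0 − 4 = -1 − 4 = -5.
Assume x_j = -4^j − 4 for some j ≥ 0.
Then x_{j+1} = 4x_j + 12 = 4·(-4^j − 4) + 12 = -4^{j+1} − 16 + 12 = -4^{j+1} − 4.
By induction, x_i = -4^i − 4 for all i ≥ 0.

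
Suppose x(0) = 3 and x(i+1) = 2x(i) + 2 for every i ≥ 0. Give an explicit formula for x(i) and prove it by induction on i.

Claim: x(i) = 5·2^i − 2.

Base case: x(0) = 3, and 5·2^0 − 2 = 5 − 2 = 3.
Assume x(j) = 5·2^j − 2 for some j ≥ 0.
Then x(j+1) = 2x(j) + 2 = 2·(5·2^j − 2) + 2 = 10·2^j − 4 + 2 = 5·2^{j+1} − 2.
Hence x(i) = 5·2^i − 2 for every i ≥ 0, by induction.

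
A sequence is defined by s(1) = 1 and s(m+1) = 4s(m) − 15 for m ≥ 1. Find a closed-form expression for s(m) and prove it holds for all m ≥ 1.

Claim: s(m) = -4^m + 5.

Base case: s(1) = 1, and -4^1 + 5 = -4 + 5 = 1.
Assume s(j) = -4^j + 5 for some j ≥ 1.
Then s(j+1) = 4s(j) − 15 = 4·(-4^j + 5) − 15 = -4^{j+1} + 20 − 15 = -4^{j+1} + 5.
By induction, s(m) = -4^m + 5 for all m ≥ 1.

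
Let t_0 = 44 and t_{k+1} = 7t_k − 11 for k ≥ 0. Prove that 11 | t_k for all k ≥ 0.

Base case: t_0 = 44 = 11·4, so 11 | t_0.
Assume 11 | t_r, so t_r = 11s for some integer s.
Then t_{r+1} = 7t_r − 11 = 7·(11s) − 11 = 11(7s − 1), so 11 | t_{r+1}.
This completes the inductive step, so 11 | t_k for all k ≥ 0.

11 | t_k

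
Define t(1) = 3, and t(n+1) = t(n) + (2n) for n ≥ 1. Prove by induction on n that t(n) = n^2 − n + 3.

Base case: t(1) = 3, and 1^2 − 1 + 3 = 3.
Assume t(k) = k^2 − k + 3.
Then t(k+1) = t(k) + (2k) = (k^2 − k + 3) + (2k) = k^2 + k + 3,
and (k+1)^2 − (k+1) + 3 = k^2 + k + 3.
By induction, t(n) = n^2 − n + 3 for all n ≥ 1.

t(n) = n^2 − n + 3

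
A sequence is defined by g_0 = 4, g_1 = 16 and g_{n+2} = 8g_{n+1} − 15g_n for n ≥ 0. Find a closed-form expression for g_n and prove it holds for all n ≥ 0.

Claim: g_n = 2·3^n + 2·5^n.

Base cases: g_0 = 4 and 2·3^0 + 2·5^0 = 4; g_1 = 16 and 2·3^1 + 2·5^1 = 16.
Assume g_i = 2·3^i + 2·5^i for all 0 ≤ i ≤ j, where j ≥ 1.
Then g_{j+1} = 8g_j − 15g_{j−1} = 8·(2·3^j + 2·5^j) − 15·(2·3^{j−1} + 2·5^{j−1}) = 2·(8·3 − 15)3^{j−1} + 2·(8·5 − 15)5^{j−1} = 18·3^{j−1} + 50·5^{j−1} = 2·3^{j+1} + 2·5^{j+1}.
By strong induction, g_n = 2·3^n + 2·5^n for all n ≥ 0.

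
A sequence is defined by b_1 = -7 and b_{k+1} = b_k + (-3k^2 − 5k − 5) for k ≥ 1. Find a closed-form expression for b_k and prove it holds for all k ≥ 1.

Claim: b_k = -k^3 − k^2 − 3k − 2.

Base case: b_1 = -7, and -1^3 − 1^2 − 3·1 − 2 = -7.
Assume b_m = -m^3 − m^2 − 3m − 2.
Then b_{m+1} = b_m + (-3m^2 − 5m − 5) = (-m^3 − m^2 − 3m − 2) + (-3m^2 − 5m − 5) = -m^3 − 4m^2 − 8m − 7,
and -(m+1)^3 − (m+1)^2 − 3·(m+1) − 2 = -m^3 − 4m^2 − 8m − 7.
This completes the inductive step, so b_k = -k^3 − k^2 − 3k − 2 for all k ≥ 1.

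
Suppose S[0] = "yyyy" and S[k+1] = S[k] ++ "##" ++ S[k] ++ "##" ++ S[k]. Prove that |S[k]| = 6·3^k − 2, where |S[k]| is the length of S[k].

Base case: |S[0]| = 4, and 6·3^0 − 2 = 4.
Assume |S[m]| = 6·3^m − 2.
Then |S[m+1]| = 3|S[m]| + 4 = 3(6·3^m − 2) + 4 = 6·3^{m+1} − 6 + 4 = 6·3^{m+1} − 2.
Hence |S[k]| = 6·3^k − 2 for every k ≥ 0, by induction.

|S[k]| = 6·3^k − 2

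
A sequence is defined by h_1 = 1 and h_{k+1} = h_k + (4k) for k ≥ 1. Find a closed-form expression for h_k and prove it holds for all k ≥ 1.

Claim: h_k = 2k^2 − 2k + 1.

Base case: h_1 = 1, and 2·1^2 − 2·1 + 1 = 1.
Assume h_m = 2m^2 − 2m + 1.
Then h_{m+1} = h_m + (4m) = (2m^2 − 2m + 1) + (4m) = 2m^2 + 2m + 1,
and 2·(m+1)^2 − 2·(m+1) + 1 = 2m^2 + 2m + 1.
This completes the inductive step, so h_k = 2k^2 − 2k + 1 for all k ≥ 1.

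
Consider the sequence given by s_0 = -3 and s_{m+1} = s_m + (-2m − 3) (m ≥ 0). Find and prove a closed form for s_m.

Claim: s_m = -m^2 − 2m − 3.

Base case: s_0 = -3, and -0^2 − 2·0 − 3 = -3.
Assume s_r = -r^2 − 2r − 3.
Then s_{r+1} = s_r + (-2r − 3) = (-r^2 − 2r − 3) + (-2r − 3) = -r^2 − 4r − 6,
and -(r+1)^2 − 2·(r+1) − 3 = -r^2 − 4r − 6.
This completes the inductive step, so s_m = -m^2 − 2m − 3 for all m ≥ 0.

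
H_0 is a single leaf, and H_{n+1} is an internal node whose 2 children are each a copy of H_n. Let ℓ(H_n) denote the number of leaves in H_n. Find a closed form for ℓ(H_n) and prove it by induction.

Claim: ℓ(H_n) = 2^n.

Base case: ℓ(H_0) = 1, and 2^0 = 1.
Assume ℓ(H_r) = 2^r.
Then ℓ(H_{r+1}) = 2·ℓ(H_r) = 2·2^r = 2^{r+1}.
Hence ℓ(H_n) = 2^n for every n ≥ 0, by induction.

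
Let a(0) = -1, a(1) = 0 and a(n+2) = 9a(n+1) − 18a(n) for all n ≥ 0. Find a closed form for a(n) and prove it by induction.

Claim: a(n) = 6^n − 2·3^n.

Base cases: a(0) = -1 and 6^0 − 2·3^0 = -1; a(1) = 0 and 6^1 − 2·3^1 = 0.
Assume a(j) = 6^j − 2·3^j for all 0 ≤ j ≤ m, where m ≥ 1.
Then a(m+1) = 9a(m) − 18a(m−1) = 9·(6^m − 2·3^m) − 18·(6^{m−1} − 2·3^{m−1}) = (9·6 − 18)6^{m−1} − 2·(9·3 − 18)3^{m−1} = 36·6^{m−1} − 18·3^{m−1} = 6^{m+1} − 2·3^{m+1}.
So the formula holds for m+1, and by strong induction a(n) = 6^n − 2·3^n for all n ≥ 0.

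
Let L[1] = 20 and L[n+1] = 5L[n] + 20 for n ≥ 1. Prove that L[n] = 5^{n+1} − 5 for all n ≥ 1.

Base case: L[1] = 20, and 5^{1+1} − 5 = 25 − 5 = 20.
Assume L[m] = 5^{m+1} − 5 for some m ≥ 1.
Then L[m+1] = 5L[m] + 20 = 5·(5^{m+1} − 5) + 20 = 5^{m+2} − 25 + 20 = 5^{m+2} − 5.
By induction, L[n] = 5^{n+1} − 5 for all n ≥ 1.

L[n] = 5^{n+1} − 5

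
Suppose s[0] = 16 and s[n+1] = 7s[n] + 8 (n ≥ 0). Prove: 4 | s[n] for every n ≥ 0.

Base case: s[0] = 16 = 4·4, so 4 | s[0].
Assume 4 | s[m], so s[m] = 4t for some integer t.
Then s[m+1] = 7s[m] + 8 = 7·(4t) + 8 = 4(7t + 2), so 4 | s[m+1].
By induction, 4 | s[n] for all n ≥ 0.

4 | s[n]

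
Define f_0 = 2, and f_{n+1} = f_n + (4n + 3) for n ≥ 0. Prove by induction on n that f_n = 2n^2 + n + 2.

Base case: f_0 = 2, and 2·0^2 + 0 + 2 = 2.
Assume f_r = 2r^2 + r + 2.
Then f_{r+1} = f_r + (4r + 3) = (2r^2 + r + 2) + (4r + 3) = 2r^2 + 5r + 5,
and 2·(r+1)^2 + (r+1) + 2 = 2r^2 + 5r + 5.
This completes the inductive step, so f_n = 2n^2 + n + 2 for all n ≥ 0.

f_n = 2n^2 + n + 2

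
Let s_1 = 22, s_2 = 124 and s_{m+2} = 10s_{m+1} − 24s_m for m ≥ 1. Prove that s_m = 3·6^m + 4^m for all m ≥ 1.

Base cases: s_1 = 22 and 3·6^1 + 4^1 = 22; s_2 = 124 and 3·6^2 + 4^2 = 124.
Assume s_j = 3·6^j + 4^j for all 1 ≤ j ≤ r, where r ≥ 2.
Then s_{r+1} = 10s_r − 24s_{r−1} = 10·(3·6^r + 4^r) − 24·(3·6^{r−1} + 4^{r−1}) = 3·(10·6 − 24)6^{r−1} + (10·4 − 24)4^{r−1} = 108·6^{r−1} + 16·4^{r−1} = 3·6^{r+1} + 4^{r+1}.
Hence s_m = 3·6^m + 4^m for every m ≥ 1, by strong induction.

s_m = 3·6^m + 4^m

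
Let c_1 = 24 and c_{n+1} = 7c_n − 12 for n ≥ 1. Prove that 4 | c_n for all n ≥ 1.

Base case: c_1 = 24 = 4·6, so 4 | c_1.
Assume 4 | c_j, so c_j = 4t for some integer t.
Then c_{j+1} = 7c_j − 12 = 7·(4t) − 12 = 4(7t − 3), so 4 | c_{j+1}.
This completes the inductive step, so 4 | c_n for all n ≥ 1.

4 | c_n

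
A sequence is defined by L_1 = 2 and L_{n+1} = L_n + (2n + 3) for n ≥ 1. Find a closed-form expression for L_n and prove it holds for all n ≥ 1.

Claim: L_n = n^2 + 2n − 1.

Base case: L_1 = 2, and 1^2 + 2·1 − 1 = 2.
Assume L_r = r^2 + 2r − 1.
Then L_{r+1} = L_r + (2r + 3) = (r^2 + 2r − 1) + (2r + 3) = r^2 + 4r + 2,
and (r+1)^2 + 2·(r+1) − 1 = r^2 + 4r + 2.
By induction, L_n = n^2 + 2n − 1 for all n ≥ 1.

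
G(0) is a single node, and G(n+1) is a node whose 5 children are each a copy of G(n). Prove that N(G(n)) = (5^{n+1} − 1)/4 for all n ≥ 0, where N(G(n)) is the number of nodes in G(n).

Base case: N(G(0)) = 1, and (5^{0+1} − 1)/4 = 1.
Assume N(G(m)) = (5^{m+1} − 1)/4.
Then N(G(m+1)) = 1 + 5N(G(m)) = 1 + 5·(5^{m+1} − 1)/4 = 1 + (5^{m+2} − 5)/4 = (4 + 5^{m+2} − 5)/4 = (5^{m+2} − 1)/4.
So the formula holds for m+1, and by induction N(G(n)) = (5^{n+1} − 1)/4 for all n ≥ 0.

N(G(n)) = (5^{n+1} − 1)/4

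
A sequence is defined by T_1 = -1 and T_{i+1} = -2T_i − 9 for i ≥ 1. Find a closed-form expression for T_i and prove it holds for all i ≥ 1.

Claim: T_i = -(-2)^i − 3.

Base case: T_1 = -1, and -(-2)^1 − 3 = 2 − 3 = -1.
Assume T_j = -(-2)^j − 3 for some j ≥ 1.
Then T_{j+1} = -2T_j − 9 = -2·(-(-2)^j − 3) − 9 = 2·(-2)^j + 6 − 9 = -(-2)^{j+1} − 3.
Hence T_i = -(-2)^i − 3 for every i ≥ 1, by induction.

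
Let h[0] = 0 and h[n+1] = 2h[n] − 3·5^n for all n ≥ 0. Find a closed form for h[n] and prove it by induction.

Claim: h[n] = 2^n − 5^n.

Base case: h[0] = 0, and 2^0 − 5^0 = 1 − 1 = 0.
Assume h[m] = 2^m − 5^m for some m ≥ 0.
Then h[m+1] = 2h[m] − 3·5^m = 2·(2^m − 5^m) − 3·5^m = 2^{m+1} − 2·5^m − 3·5^m = 2^{m+1} − 5·5^m = 2^{m+1} − 5^{m+1}.
By induction, h[n] = 2^n − 5^n for all n ≥ 0.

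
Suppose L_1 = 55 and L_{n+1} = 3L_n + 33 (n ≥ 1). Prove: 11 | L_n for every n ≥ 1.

Base case: L_1 = 55 = 11·5, so 11 | L_1.
Assume 11 | L_k, so L_k = 11t for some integer t.
Then L_{k+1} = 3L_k + 33 = 3·(11t) + 33 = 11(3t + 3), so 11 | L_{k+1}.
Hence 11 | L_n for every n ≥ 1, by induction.

11 | L_n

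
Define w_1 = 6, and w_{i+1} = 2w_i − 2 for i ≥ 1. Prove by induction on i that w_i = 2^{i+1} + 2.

Base case: w_1 = 6, and 2^{1+1} + 2 = 4 + 2 = 6.
Assume w_m = 2^{m+1} + 2 for some m ≥ 1.
Then w_{m+1} = 2w_m − 2 = 2·(2^{m+1} + 2) − 2 = 2^{m+2} + 4 − 2 = 2^{m+2} + 2.
So the formula holds for m+1, and by induction w_i = 2^{i+1} + 2 for all i ≥ 1.

w_i = 2^{i+1} + 2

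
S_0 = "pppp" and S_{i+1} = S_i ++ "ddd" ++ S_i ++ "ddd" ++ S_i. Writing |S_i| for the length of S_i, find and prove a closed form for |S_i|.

Claim: |S_i| = 7·3^i − 3.

Base case: |S_0| = 4, and 7·3^0 − 3 = 4.
Assume |S_m| = 7·3^m − 3.
Then |S_{m+1}| = 3|S_m| + 6 = 3(7·3^m − 3) + 6 = 7·3^{m+1} − 9 + 6 = 7·3^{m+1} − 3.
By induction, |S_i| = 7·3^i − 3 for all i ≥ 0.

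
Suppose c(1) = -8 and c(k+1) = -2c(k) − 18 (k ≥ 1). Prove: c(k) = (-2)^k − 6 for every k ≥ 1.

Base case: c(1) = -8, and (-2)^1 − 6 = -2 − 6 = -8.
Assume c(m) = (-2)^m − 6 for some m ≥ 1.
Then c(m+1) = -2c(m) − 18 = -2·((-2)^m − 6) − 18 = -2·(-2)^m + 12 − 18 = (-2)^{m+1} − 6.
Hence c(k) = (-2)^k − 6 for every k ≥ 1, by induction.

c(k) = (-2)^k − 6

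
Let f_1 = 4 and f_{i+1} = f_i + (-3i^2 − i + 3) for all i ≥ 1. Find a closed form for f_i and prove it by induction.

Claim: f_i = -i^3 + i^2 + 3i + 1.

Base case: f_1 = 4, and -1^3 + 1^2 + 3·1 + 1 = 4.
Assume f_j = -j^3 + j^2 + 3j + 1.
Then f_{j+1} = f_j + (-3j^2 − j + 3) = (-j^3 + j^2 + 3j + 1) + (-3j^2 − j + 3) = -j^3 − 2j^2 + 2j + 4,
and -(j+1)^3 + (j+1)^2 + 3·(j+1) + 1 = -j^3 − 2j^2 + 2j + 4.
By induction, f_i = -i^3 + i^2 + 3i + 1 for all i ≥ 1.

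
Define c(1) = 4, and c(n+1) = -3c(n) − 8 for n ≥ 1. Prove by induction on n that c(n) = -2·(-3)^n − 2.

Base case: c(1) = 4, and -2·(-3)^1 − 2 = 6 − 2 = 4.
Assume c(r) = -2·(-3)^r − 2 for some r ≥ 1.
Then c(r+1) = -3c(r) − 8 = -3·(-2·(-3)^r − 2) − 8 = 6·(-3)^r + 6 − 8 = -2·(-3)^{r+1} − 2.
This completes the inductive step, so c(n) = -2·(-3)^n − 2 for all n ≥ 1.

c(n) = -2·(-3)^n − 2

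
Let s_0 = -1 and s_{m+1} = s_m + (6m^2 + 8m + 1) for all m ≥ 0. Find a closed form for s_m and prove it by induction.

Claim: s_m = 2m^3 + m^2 − 2m − 1.

Base case: s_0 = -1, and 2·0^3 + 0^2 − 2·0 − 1 = -1.
Assume s_j = 2j^3 + j^2 − 2j − 1.
Then s_{j+1} = s_j + (6j^2 + 8j + 1) = (2j^3 + j^2 − 2j − 1) + (6j^2 + 8j + 1) = 2j^3 + 7j^2 + 6j,
and 2·(j+1)^3 + (j+1)^2 − 2·(j+1) − 1 = 2j^3 + 7j^2 + 6j.
This completes the inductive step, so s_m = 2m^3 + m^2 − 2m − 1 for all m ≥ 0.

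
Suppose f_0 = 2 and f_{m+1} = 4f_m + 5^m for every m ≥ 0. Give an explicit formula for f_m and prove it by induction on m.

Claim: f_m = 4^m + 5^m.

Base case: f_0 = 2, and 4^0 + 5^0 = 1 + 1 = 2.
Assume f_k = 4^k + 5^k for some k ≥ 0.
Then f_{k+1} = 4f_k + 5^k = 4·(4^k + 5^k) + 5^k = 4^{k+1} + 4·5^k + 5^k = 4^{k+1} + 5·5^k = 4^{k+1} + 5^{k+1}.
Hence f_m = 4^m + 5^m for every m ≥ 0, by induction.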